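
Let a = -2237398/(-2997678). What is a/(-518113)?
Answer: -1118699/776567970807 ≈ -1.4406e-6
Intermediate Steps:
a = 1118699/1498839 (a = -2237398*(-1/2997678) = 1118699/1498839 ≈ 0.74638)
a/(-518113) = (1118699/1498839)/(-518113) = (1118699/1498839)*(-1/518113) = -1118699/776567970807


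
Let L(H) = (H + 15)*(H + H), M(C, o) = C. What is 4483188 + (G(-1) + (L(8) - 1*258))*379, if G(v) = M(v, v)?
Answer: 4524499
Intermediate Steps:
G(v) = v
L(H) = 2*H*(15 + H) (L(H) = (15 + H)*(2*H) = 2*H*(15 + H))
4483188 + (G(-1) + (L(8) - 1*258))*379 = 4483188 + (-1 + (2*8*(15 + 8) - 1*258))*379 = 4483188 + (-1 + (2*8*23 - 258))*379 = 4483188 + (-1 + (368 - 258))*379 = 4483188 + (-1 + 110)*379 = 4483188 + 109*379 = 4483188 + 41311 = 4524499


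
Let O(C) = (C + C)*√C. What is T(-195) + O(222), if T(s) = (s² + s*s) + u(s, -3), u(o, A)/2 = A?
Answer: 76044 + 444*√222 ≈ 82660.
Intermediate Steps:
u(o, A) = 2*A
T(s) = -6 + 2*s² (T(s) = (s² + s*s) + 2*(-3) = (s² + s²) - 6 = 2*s² - 6 = -6 + 2*s²)
O(C) = 2*C^(3/2) (O(C) = (2*C)*√C = 2*C^(3/2))
T(-195) + O(222) = (-6 + 2*(-195)²) + 2*222^(3/2) = (-6 + 2*38025) + 2*(222*√222) = (-6 + 76050) + 444*√222 = 76044 + 444*√222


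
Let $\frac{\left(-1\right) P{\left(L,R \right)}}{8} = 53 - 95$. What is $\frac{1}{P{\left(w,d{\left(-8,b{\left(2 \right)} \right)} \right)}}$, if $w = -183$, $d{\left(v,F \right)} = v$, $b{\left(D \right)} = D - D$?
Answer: $\frac{1}{336} \approx 0.0029762$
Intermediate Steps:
$b{\left(D \right)} = 0$
$P{\left(L,R \right)} = 336$ ($P{\left(L,R \right)} = - 8 \left(53 - 95\right) = \left(-8\right) \left(-42\right) = 336$)
$\frac{1}{P{\left(w,d{\left(-8,b{\left(2 \right)} \right)} \right)}} = \frac{1}{336}$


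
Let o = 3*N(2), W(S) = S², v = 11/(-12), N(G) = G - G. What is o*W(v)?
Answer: 0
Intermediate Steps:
N(G) = 0
v = -11/12 (v = 11*(-1/12) = -11/12 ≈ -0.91667)
o = 0 (o = 3*0 = 0)
o*W(v) = 0*(-11/12)² = 0*(121/144) = 0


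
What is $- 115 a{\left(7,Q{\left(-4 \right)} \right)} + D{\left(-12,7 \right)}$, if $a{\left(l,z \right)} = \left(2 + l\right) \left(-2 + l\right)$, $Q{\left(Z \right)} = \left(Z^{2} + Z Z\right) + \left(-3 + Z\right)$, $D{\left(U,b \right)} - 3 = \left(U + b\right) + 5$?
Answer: $-5172$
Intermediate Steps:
$D{\left(U,b \right)} = 8 + U + b$ ($D{\left(U,b \right)} = 3 + \left(\left(U + b\right) + 5\right) = 3 + \left(5 + U + b\right) = 8 + U + b$)
$Q{\left(Z \right)} = -3 + Z + 2 Z^{2}$ ($Q{\left(Z \right)} = \left(Z^{2} + Z^{2}\right) + \left(-3 + Z\right) = 2 Z^{2} + \left(-3 + Z\right) = -3 + Z + 2 Z^{2}$)
$a{\left(l,z \right)} = \left(-2 + l\right) \left(2 + l\right)$
$- 115 a{\left(7,Q{\left(-4 \right)} \right)} + D{\left(-12,7 \right)} = - 115 \left(-4 + 7^{2}\right) + \left(8 - 12 + 7\right) = - 115 \left(-4 + 49\right) + 3 = \left(-115\right) 45 + 3 = -5175 + 3 = -5172$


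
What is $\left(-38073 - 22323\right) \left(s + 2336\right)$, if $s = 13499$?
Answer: $-956370660$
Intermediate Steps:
$\left(-38073 - 22323\right) \left(s + 2336\right) = \left(-38073 - 22323\right) \left(13499 + 2336\right) = \left(-60396\right) 15835 = -956370660$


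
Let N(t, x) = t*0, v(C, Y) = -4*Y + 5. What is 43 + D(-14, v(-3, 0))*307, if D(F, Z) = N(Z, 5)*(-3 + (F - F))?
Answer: 43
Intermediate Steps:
v(C, Y) = 5 - 4*Y
N(t, x) = 0
D(F, Z) = 0 (D(F, Z) = 0*(-3 + (F - F)) = 0*(-3 + 0) = 0*(-3) = 0)
43 + D(-14, v(-3, 0))*307 = 43 + 0*307 = 43 + 0 = 43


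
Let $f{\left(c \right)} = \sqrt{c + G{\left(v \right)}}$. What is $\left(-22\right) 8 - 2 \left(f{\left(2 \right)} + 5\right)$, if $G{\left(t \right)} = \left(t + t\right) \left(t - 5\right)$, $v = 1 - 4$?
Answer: $-186 - 10 \sqrt{2} \approx -200.14$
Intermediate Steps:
$v = -3$
$G{\left(t \right)} = 2 t \left(-5 + t\right)$
$f{\left(c \right)} = \sqrt{48 + c}$ ($f{\left(c \right)} = \sqrt{c + 2 \left(-3\right) \left(-5 - 3\right)} = \sqrt{c + 2 \left(-3\right) \left(-8\right)} = \sqrt{c + 48} = \sqrt{48 + c}$)
$\left(-22\right) 8 - 2 \left(f{\left(2 \right)} + 5\right) = \left(-22\right) 8 - 2 \left(\sqrt{48 + 2} + 5\right) = -176 - 2 \left(\sqrt{50} + 5\right) = -176 - 2 \left(5 \sqrt{2} + 5\right) = -176 - 2 \left(5 + 5 \sqrt{2}\right) = -176 - \left(10 + 10 \sqrt{2}\right) = -186 - 10 \sqrt{2}$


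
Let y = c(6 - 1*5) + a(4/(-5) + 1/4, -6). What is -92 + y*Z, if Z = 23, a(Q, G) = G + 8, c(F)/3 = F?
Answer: 23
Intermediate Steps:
c(F) = 3*F
a(Q, G) = 8 + G
y = 5 (y = 3*(6 - 1*5) + (8 - 6) = 3*(6 - 5) + 2 = 3*1 + 2 = 3 + 2 = 5)
-92 + y*Z = -92 + 5*23 = -92 + 115 = 23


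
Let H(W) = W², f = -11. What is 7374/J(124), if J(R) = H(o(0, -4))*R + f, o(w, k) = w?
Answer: -7374/11 ≈ -670.36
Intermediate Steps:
J(R) = -11 (J(R) = 0²*R - 11 = 0*R - 11 = 0 - 11 = -11)
7374/J(124) = 7374/(-11) = 7374*(-1/11) = -7374/11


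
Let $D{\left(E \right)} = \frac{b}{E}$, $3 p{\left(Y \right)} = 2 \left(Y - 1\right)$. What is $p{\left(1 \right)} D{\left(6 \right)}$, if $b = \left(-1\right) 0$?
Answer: $0$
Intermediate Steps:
$p{\left(Y \right)} = - \frac{2}{3} + \frac{2 Y}{3}$ ($p{\left(Y \right)} = \frac{2 \left(Y - 1\right)}{3} = \frac{2 \left(-1 + Y\right)}{3} = \frac{-2 + 2 Y}{3} = - \frac{2}{3} + \frac{2 Y}{3}$)
$b = 0$
$D{\left(E \right)} = 0$ ($D{\left(E \right)} = \frac{0}{E} = 0$)
$p{\left(1 \right)} D{\left(6 \right)} = \left(- \frac{2}{3} + \frac{2}{3} \cdot 1\right) 0 = \left(- \frac{2}{3} + \frac{2}{3}\right) 0 = 0 \cdot 0 = 0$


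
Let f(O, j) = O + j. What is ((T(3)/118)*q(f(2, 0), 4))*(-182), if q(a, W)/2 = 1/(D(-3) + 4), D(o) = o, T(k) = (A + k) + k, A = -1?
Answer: -910/59 ≈ -15.424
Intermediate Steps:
T(k) = -1 + 2*k (T(k) = (-1 + k) + k = -1 + 2*k)
q(a, W) = 2 (q(a, W) = 2/(-3 + 4) = 2/1 = 2*1 = 2)
((T(3)/118)*q(f(2, 0), 4))*(-182) = (((-1 + 2*3)/118)*2)*(-182) = (((-1 + 6)*(1/118))*2)*(-182) = ((5*(1/118))*2)*(-182) = ((5/118)*2)*(-182) = (5/59)*(-182) = -910/59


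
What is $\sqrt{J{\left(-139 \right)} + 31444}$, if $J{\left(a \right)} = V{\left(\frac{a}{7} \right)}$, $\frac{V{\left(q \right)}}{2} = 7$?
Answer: $7 \sqrt{642} \approx 177.36$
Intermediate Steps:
$V{\left(q \right)} = 14$ ($V{\left(q \right)} = 2 \cdot 7 = 14$)
$J{\left(a \right)} = 14$
$\sqrt{J{\left(-139 \right)} + 31444} = \sqrt{14 + 31444} = \sqrt{31458} = 7 \sqrt{642}$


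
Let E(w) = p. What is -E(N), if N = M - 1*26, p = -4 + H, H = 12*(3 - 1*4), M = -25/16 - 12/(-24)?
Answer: 16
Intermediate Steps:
M = -17/16 (M = -25*1/16 - 12*(-1/24) = -25/16 + ½ = -17/16 ≈ -1.0625)
H = -12 (H = 12*(3 - 4) = 12*(-1) = -12)
p = -16 (p = -4 - 12 = -16)
N = -433/16 (N = -17/16 - 1*26 = -17/16 - 26 = -433/16 ≈ -27.063)
E(w) = -16
-E(N) = -1*(-16) = 16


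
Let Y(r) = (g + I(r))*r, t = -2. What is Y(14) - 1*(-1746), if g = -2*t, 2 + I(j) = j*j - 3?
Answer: 4476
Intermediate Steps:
I(j) = -5 + j² (I(j) = -2 + (j*j - 3) = -2 + (j² - 3) = -2 + (-3 + j²) = -5 + j²)
g = 4 (g = -2*(-2) = 4)
Y(r) = r*(-1 + r²) (Y(r) = (4 + (-5 + r²))*r = (-1 + r²)*r = r*(-1 + r²))
Y(14) - 1*(-1746) = (14³ - 1*14) - 1*(-1746) = (2744 - 14) + 1746 = 2730 + 1746 = 4476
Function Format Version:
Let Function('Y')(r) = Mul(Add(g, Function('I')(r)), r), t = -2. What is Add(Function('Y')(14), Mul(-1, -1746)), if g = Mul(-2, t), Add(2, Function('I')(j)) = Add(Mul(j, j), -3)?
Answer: 4476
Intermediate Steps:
Function('I')(j) = Add(-5, Pow(j, 2)) (Function('I')(j) = Add(-2, Add(Mul(j, j), -3)) = Add(-2, Add(Pow(j, 2), -3)) = Add(-2, Add(-3, Pow(j, 2))) = Add(-5, Pow(j, 2)))
g = 4 (g = Mul(-2, -2) = 4)
Function('Y')(r) = Mul(r, Add(-1, Pow(r, 2))) (Function('Y')(r) = Mul(Add(4, Add(-5, Pow(r, 2))), r) = Mul(Add(-1, Pow(r, 2)), r) = Mul(r, Add(-1, Pow(r, 2))))
Add(Function('Y')(14), Mul(-1, -1746)) = Add(Add(Pow(14, 3), Mul(-1, 14)), Mul(-1, -1746)) = Add(Add(2744, -14), 1746) = Add(2730, 1746) = 4476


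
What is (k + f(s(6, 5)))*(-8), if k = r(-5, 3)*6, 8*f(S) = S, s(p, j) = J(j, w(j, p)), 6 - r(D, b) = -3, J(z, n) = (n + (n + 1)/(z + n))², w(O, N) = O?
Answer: -11584/25 ≈ -463.36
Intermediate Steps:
J(z, n) = (n + (1 + n)/(n + z))²
r(D, b) = 9 (r(D, b) = 6 - 1*(-3) = 6 + 3 = 9)
s(p, j) = (1 + j + 2*j²)²/(4*j²) (s(p, j) = (1 + j + j² + j*j)²/(j + j)² = (1 + j + j² + j²)²/(2*j)² = (1/(4*j²))*(1 + j + 2*j²)² = (1 + j + 2*j²)²/(4*j²))
f(S) = S/8
k = 54 (k = 9*6 = 54)
(k + f(s(6, 5)))*(-8) = (54 + ((¼)*(1 + 5 + 2*5²)²/5²)/8)*(-8) = (54 + ((¼)*(1/25)*(1 + 5 + 2*25)²)/8)*(-8) = (54 + ((¼)*(1/25)*(1 + 5 + 50)²)/8)*(-8) = (54 + ((¼)*(1/25)*56²)/8)*(-8) = (54 + ((¼)*(1/25)*3136)/8)*(-8) = (54 + (⅛)*(784/25))*(-8) = (54 + 98/25)*(-8) = (1448/25)*(-8) = -11584/25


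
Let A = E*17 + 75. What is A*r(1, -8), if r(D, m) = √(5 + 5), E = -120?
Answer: -1965*√10 ≈ -6213.9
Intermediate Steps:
r(D, m) = √10
A = -1965 (A = -120*17 + 75 = -2040 + 75 = -1965)
A*r(1, -8) = -1965*√10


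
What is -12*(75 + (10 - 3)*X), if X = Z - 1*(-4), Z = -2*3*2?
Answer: -228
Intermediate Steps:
Z = -12 (Z = -6*2 = -12)
X = -8 (X = -12 - 1*(-4) = -12 + 4 = -8)
-12*(75 + (10 - 3)*X) = -12*(75 + (10 - 3)*(-8)) = -12*(75 + 7*(-8)) = -12*(75 - 56) = -12*19 = -228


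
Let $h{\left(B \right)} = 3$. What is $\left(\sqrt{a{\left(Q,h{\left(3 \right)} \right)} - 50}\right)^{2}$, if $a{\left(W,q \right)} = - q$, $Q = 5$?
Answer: $-53$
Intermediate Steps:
$\left(\sqrt{a{\left(Q,h{\left(3 \right)} \right)} - 50}\right)^{2} = \left(\sqrt{\left(-1\right) 3 - 50}\right)^{2} = \left(\sqrt{-3 - 50}\right)^{2} = \left(\sqrt{-53}\right)^{2} = \left(i \sqrt{53}\right)^{2} = -53$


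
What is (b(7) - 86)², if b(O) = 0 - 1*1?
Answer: 7569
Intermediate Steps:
b(O) = -1 (b(O) = 0 - 1 = -1)
(b(7) - 86)² = (-1 - 86)² = (-87)² = 7569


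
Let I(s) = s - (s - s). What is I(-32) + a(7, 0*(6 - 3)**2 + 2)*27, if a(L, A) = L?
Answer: 157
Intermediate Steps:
I(s) = s (I(s) = s - 1*0 = s + 0 = s)
I(-32) + a(7, 0*(6 - 3)**2 + 2)*27 = -32 + 7*27 = -32 + 189 = 157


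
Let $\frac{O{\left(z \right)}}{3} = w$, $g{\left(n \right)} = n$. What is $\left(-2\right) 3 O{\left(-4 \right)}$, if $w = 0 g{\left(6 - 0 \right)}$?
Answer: $0$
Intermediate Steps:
$w = 0$ ($w = 0 \left(6 - 0\right) = 0 \left(6 + 0\right) = 0 \cdot 6 = 0$)
$O{\left(z \right)} = 0$ ($O{\left(z \right)} = 3 \cdot 0 = 0$)
$\left(-2\right) 3 O{\left(-4 \right)} = \left(-2\right) 3 \cdot 0 = \left(-6\right) 0 = 0$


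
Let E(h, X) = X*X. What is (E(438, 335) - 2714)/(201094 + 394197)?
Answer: 109511/595291 ≈ 0.18396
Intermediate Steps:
E(h, X) = X**2
(E(438, 335) - 2714)/(201094 + 394197) = (335**2 - 2714)/(201094 + 394197) = (112225 - 2714)/595291 = 109511*(1/595291) = 109511/595291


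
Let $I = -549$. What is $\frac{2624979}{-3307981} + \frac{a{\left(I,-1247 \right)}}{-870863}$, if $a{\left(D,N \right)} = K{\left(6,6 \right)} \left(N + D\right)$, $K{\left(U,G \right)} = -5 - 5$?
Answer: $- \frac{2345408425637}{2880798257603} \approx -0.81415$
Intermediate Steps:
$K{\left(U,G \right)} = -10$ ($K{\left(U,G \right)} = -5 - 5 = -10$)
$a{\left(D,N \right)} = - 10 D - 10 N$ ($a{\left(D,N \right)} = - 10 \left(N + D\right) = - 10 \left(D + N\right) = - 10 D - 10 N$)
$\frac{2624979}{-3307981} + \frac{a{\left(I,-1247 \right)}}{-870863} = \frac{2624979}{-3307981} + \frac{\left(-10\right) \left(-549\right) - -12470}{-870863} = 2624979 \left(- \frac{1}{3307981}\right) + \left(5490 + 12470\right) \left(- \frac{1}{870863}\right) = - \frac{2624979}{3307981} + 17960 \left(- \frac{1}{870863}\right) = - \frac{2624979}{3307981} - \frac{17960}{870863} = - \frac{2345408425637}{2880798257603}$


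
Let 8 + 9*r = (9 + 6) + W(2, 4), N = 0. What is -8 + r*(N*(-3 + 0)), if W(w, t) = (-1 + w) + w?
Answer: -8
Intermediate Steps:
W(w, t) = -1 + 2*w
r = 10/9 (r = -8/9 + ((9 + 6) + (-1 + 2*2))/9 = -8/9 + (15 + (-1 + 4))/9 = -8/9 + (15 + 3)/9 = -8/9 + (1/9)*18 = -8/9 + 2 = 10/9 ≈ 1.1111)
-8 + r*(N*(-3 + 0)) = -8 + 10*(0*(-3 + 0))/9 = -8 + 10*(0*(-3))/9 = -8 + (10/9)*0 = -8 + 0 = -8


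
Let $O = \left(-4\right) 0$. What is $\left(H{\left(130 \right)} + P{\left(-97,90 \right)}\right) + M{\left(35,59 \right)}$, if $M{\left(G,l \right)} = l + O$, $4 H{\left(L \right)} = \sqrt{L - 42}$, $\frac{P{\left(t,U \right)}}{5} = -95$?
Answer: $-416 + \frac{\sqrt{22}}{2} \approx -413.65$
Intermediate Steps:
$O = 0$
$P{\left(t,U \right)} = -475$ ($P{\left(t,U \right)} = 5 \left(-95\right) = -475$)
$H{\left(L \right)} = \frac{\sqrt{-42 + L}}{4}$ ($H{\left(L \right)} = \frac{\sqrt{L - 42}}{4} = \frac{\sqrt{-42 + L}}{4}$)
$M{\left(G,l \right)} = l$ ($M{\left(G,l \right)} = l + 0 = l$)
$\left(H{\left(130 \right)} + P{\left(-97,90 \right)}\right) + M{\left(35,59 \right)} = \left(\frac{\sqrt{-42 + 130}}{4} - 475\right) + 59 = \left(\frac{\sqrt{88}}{4} - 475\right) + 59 = \left(\frac{2 \sqrt{22}}{4} - 475\right) + 59 = \left(\frac{\sqrt{22}}{2} - 475\right) + 59 = \left(-475 + \frac{\sqrt{22}}{2}\right) + 59 = -416 + \frac{\sqrt{22}}{2}$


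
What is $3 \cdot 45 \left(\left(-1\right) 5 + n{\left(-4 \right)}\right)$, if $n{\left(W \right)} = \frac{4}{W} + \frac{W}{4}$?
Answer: $-945$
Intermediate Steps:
$n{\left(W \right)} = \frac{4}{W} + \frac{W}{4}$ ($n{\left(W \right)} = \frac{4}{W} + W \frac{1}{4} = \frac{4}{W} + \frac{W}{4}$)
$3 \cdot 45 \left(\left(-1\right) 5 + n{\left(-4 \right)}\right) = 3 \cdot 45 \left(\left(-1\right) 5 + \left(\frac{4}{-4} + \frac{1}{4} \left(-4\right)\right)\right) = 135 \left(-5 + \left(4 \left(- \frac{1}{4}\right) - 1\right)\right) = 135 \left(-5 - 2\right) = 135 \left(-7\right) = -945$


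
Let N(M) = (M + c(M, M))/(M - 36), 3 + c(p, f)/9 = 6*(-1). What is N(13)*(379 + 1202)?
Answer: 107508/23 ≈ 4674.3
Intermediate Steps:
c(p, f) = -81 (c(p, f) = -27 + 9*(6*(-1)) = -27 + 9*(-6) = -27 - 54 = -81)
N(M) = (-81 + M)/(-36 + M) (N(M) = (M - 81)/(M - 36) = (-81 + M)/(-36 + M))
N(13)*(379 + 1202) = ((-81 + 13)/(-36 + 13))*(379 + 1202) = (-68/(-23))*1581 = -1/23*(-68)*1581 = (68/23)*1581 = 107508/23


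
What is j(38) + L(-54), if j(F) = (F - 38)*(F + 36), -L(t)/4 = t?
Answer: 216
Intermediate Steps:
L(t) = -4*t
j(F) = (-38 + F)*(36 + F)
j(38) + L(-54) = (-1368 + 38² - 2*38) - 4*(-54) = (-1368 + 1444 - 76) + 216 = 0 + 216 = 216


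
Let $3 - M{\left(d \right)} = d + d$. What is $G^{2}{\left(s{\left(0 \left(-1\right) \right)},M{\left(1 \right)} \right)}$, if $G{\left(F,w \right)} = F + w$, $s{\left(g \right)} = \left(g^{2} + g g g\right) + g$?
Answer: $1$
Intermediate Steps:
$s{\left(g \right)} = g + g^{2} + g^{3}$ ($s{\left(g \right)} = \left(g^{2} + g^{2} g\right) + g = \left(g^{2} + g^{3}\right) + g = g + g^{2} + g^{3}$)
$M{\left(d \right)} = 3 - 2 d$ ($M{\left(d \right)} = 3 - \left(d + d\right) = 3 - 2 d$)
$G^{2}{\left(s{\left(0 \left(-1\right) \right)},M{\left(1 \right)} \right)} = \left(0 \left(-1\right) \left(1 + 0 \left(-1\right) + \left(0 \left(-1\right)\right)^{2}\right) + \left(3 - 2\right)\right)^{2} = \left(0 \left(1 + 0 + 0^{2}\right) + \left(3 - 2\right)\right)^{2} = \left(0 \left(1 + 0 + 0\right) + 1\right)^{2} = \left(0 \cdot 1 + 1\right)^{2} = \left(0 + 1\right)^{2} = 1^{2} = 1$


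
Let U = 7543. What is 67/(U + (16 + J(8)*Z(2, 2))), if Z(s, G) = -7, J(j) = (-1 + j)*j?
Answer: 67/7167 ≈ 0.0093484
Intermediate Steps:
J(j) = j*(-1 + j)
67/(U + (16 + J(8)*Z(2, 2))) = 67/(7543 + (16 + (8*(-1 + 8))*(-7))) = 67/(7543 + (16 + (8*7)*(-7))) = 67/(7543 + (16 + 56*(-7))) = 67/(7543 + (16 - 392)) = 67/(7543 - 376) = 67/7167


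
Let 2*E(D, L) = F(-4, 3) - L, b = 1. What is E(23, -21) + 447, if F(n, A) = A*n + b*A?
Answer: 453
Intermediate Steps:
F(n, A) = A + A*n (F(n, A) = A*n + 1*A = A*n + A = A + A*n)
E(D, L) = -9/2 - L/2 (E(D, L) = (3*(1 - 4) - L)/2 = (3*(-3) - L)/2 = (-9 - L)/2 = -9/2 - L/2)
E(23, -21) + 447 = (-9/2 - ½*(-21)) + 447 = (-9/2 + 21/2) + 447 = 6 + 447 = 453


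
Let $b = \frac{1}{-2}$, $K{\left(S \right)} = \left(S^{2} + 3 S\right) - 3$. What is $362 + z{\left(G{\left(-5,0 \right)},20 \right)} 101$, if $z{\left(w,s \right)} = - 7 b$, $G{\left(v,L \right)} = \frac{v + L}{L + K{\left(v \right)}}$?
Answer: $\frac{1431}{2} \approx 715.5$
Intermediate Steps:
$K{\left(S \right)} = -3 + S^{2} + 3 S$
$b = - \frac{1}{2} \approx -0.5$
$G{\left(v,L \right)} = \frac{L + v}{-3 + L + v^{2} + 3 v}$ ($G{\left(v,L \right)} = \frac{v + L}{L + \left(-3 + v^{2} + 3 v\right)} = \frac{L + v}{-3 + L + v^{2} + 3 v}$)
$z{\left(w,s \right)} = \frac{7}{2}$ ($z{\left(w,s \right)} = \left(-7\right) \left(- \frac{1}{2}\right) = \frac{7}{2}$)
$362 + z{\left(G{\left(-5,0 \right)},20 \right)} 101 = 362 + \frac{7}{2} \cdot 101 = 362 + \frac{707}{2} = \frac{1431}{2}$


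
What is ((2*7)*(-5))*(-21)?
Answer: 1470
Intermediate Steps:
((2*7)*(-5))*(-21) = (14*(-5))*(-21) = -70*(-21) = 1470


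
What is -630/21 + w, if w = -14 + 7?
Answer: -37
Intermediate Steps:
w = -7
-630/21 + w = -630/21 - 7 = -42*5/7 - 7 = -30 - 7 = -37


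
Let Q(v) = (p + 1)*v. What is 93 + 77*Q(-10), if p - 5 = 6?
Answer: -9147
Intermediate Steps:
p = 11 (p = 5 + 6 = 11)
Q(v) = 12*v (Q(v) = (11 + 1)*v = 12*v)
93 + 77*Q(-10) = 93 + 77*(12*(-10)) = 93 + 77*(-120) = 93 - 9240 = -9147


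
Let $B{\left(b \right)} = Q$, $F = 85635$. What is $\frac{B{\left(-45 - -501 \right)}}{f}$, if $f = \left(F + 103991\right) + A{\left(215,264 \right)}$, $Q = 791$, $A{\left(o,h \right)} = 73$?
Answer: $\frac{791}{189699} \approx 0.0041698$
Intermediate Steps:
$f = 189699$ ($f = \left(85635 + 103991\right) + 73 = 189626 + 73 = 189699$)
$B{\left(b \right)} = 791$
$\frac{B{\left(-45 - -501 \right)}}{f} = \frac{791}{189699}$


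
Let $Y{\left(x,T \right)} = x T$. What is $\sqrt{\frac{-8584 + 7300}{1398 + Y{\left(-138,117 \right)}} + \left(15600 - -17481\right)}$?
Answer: $\frac{4 \sqrt{3122939389}}{1229} \approx 181.88$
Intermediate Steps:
$Y{\left(x,T \right)} = T x$
$\sqrt{\frac{-8584 + 7300}{1398 + Y{\left(-138,117 \right)}} + \left(15600 - -17481\right)} = \sqrt{\frac{-8584 + 7300}{1398 + 117 \left(-138\right)} + \left(15600 - -17481\right)} = \sqrt{- \frac{1284}{1398 - 16146} + \left(15600 + 17481\right)} = \sqrt{- \frac{1284}{-14748} + 33081} = \sqrt{\left(-1284\right) \left(- \frac{1}{14748}\right) + 33081} = \sqrt{\frac{107}{1229} + 33081} = \sqrt{\frac{40656656}{1229}} = \frac{4 \sqrt{3122939389}}{1229}$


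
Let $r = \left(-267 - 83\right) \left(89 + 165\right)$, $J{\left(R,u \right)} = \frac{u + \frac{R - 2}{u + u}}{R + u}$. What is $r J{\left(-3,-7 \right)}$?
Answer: $-59055$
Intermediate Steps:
$J{\left(R,u \right)} = \frac{u + \frac{-2 + R}{2 u}}{R + u}$
$r = -88900$ ($r = \left(-350\right) 254 = -88900$)
$r J{\left(-3,-7 \right)} = - 88900 \frac{-1 + \left(-7\right)^{2} + \frac{1}{2} \left(-3\right)}{\left(-7\right) \left(-3 - 7\right)} = - 88900 \left(- \frac{-1 + 49 - \frac{3}{2}}{7 \left(-10\right)}\right) = - 88900 \left(\left(- \frac{1}{7}\right) \left(- \frac{1}{10}\right) \frac{93}{2}\right) = \left(-88900\right) \frac{93}{140} = -59055$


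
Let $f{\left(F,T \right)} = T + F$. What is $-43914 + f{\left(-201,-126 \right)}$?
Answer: $-44241$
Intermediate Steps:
$f{\left(F,T \right)} = F + T$
$-43914 + f{\left(-201,-126 \right)} = -43914 - 327 = -44241$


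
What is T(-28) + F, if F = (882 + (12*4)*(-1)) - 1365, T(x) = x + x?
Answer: -587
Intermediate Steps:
T(x) = 2*x
F = -531 (F = (882 + 48*(-1)) - 1365 = (882 - 48) - 1365 = 834 - 1365 = -531)
T(-28) + F = 2*(-28) - 531 = -56 - 531 = -587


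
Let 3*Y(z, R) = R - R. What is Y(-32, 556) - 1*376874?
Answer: -376874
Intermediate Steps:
Y(z, R) = 0 (Y(z, R) = (R - R)/3 = (1/3)*0 = 0)
Y(-32, 556) - 1*376874 = 0 - 1*376874 = 0 - 376874 = -376874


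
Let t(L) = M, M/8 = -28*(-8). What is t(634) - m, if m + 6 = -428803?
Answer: 430601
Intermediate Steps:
m = -428809 (m = -6 - 428803 = -428809)
M = 1792 (M = 8*(-28*(-8)) = 8*224 = 1792)
t(L) = 1792
t(634) - m = 1792 - 1*(-428809) = 1792 + 428809 = 430601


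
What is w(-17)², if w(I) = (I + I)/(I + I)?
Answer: 1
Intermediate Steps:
w(I) = 1 (w(I) = (2*I)/((2*I)) = (2*I)*(1/(2*I)) = 1)
w(-17)² = 1² = 1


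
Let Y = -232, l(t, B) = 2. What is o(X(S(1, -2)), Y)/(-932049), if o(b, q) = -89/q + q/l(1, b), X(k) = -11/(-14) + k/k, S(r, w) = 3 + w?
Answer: 8941/72078456 ≈ 0.00012405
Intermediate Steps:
X(k) = 25/14 (X(k) = -11*(-1/14) + 1 = 11/14 + 1 = 25/14)
o(b, q) = q/2 - 89/q (o(b, q) = -89/q + q/2 = q/2 - 89/q)
o(X(S(1, -2)), Y)/(-932049) = ((½)*(-232) - 89/(-232))/(-932049) = (-116 - 89*(-1/232))*(-1/932049) = (-116 + 89/232)*(-1/932049) = -26823/232*(-1/932049) = 8941/72078456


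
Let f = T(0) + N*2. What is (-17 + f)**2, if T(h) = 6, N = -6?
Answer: 529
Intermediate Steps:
f = -6 (f = 6 - 6*2 = 6 - 12 = -6)
(-17 + f)**2 = (-17 - 6)**2 = (-23)**2 = 529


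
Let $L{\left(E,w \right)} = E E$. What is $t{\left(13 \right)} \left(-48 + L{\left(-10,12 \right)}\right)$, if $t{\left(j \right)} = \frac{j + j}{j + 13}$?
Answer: $52$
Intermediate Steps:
$L{\left(E,w \right)} = E^{2}$
$t{\left(j \right)} = \frac{2 j}{13 + j}$
$t{\left(13 \right)} \left(-48 + L{\left(-10,12 \right)}\right) = 2 \cdot 13 \frac{1}{13 + 13} \left(-48 + \left(-10\right)^{2}\right) = 2 \cdot 13 \cdot \frac{1}{26} \left(-48 + 100\right) = 2 \cdot 13 \cdot \frac{1}{26} \cdot 52 = 1 \cdot 52 = 52$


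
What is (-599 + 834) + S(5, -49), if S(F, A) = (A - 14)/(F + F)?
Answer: 2287/10 ≈ 228.70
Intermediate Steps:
S(F, A) = (-14 + A)/(2*F) (S(F, A) = (-14 + A)/((2*F)) = (-14 + A)*(1/(2*F)) = (-14 + A)/(2*F))
(-599 + 834) + S(5, -49) = (-599 + 834) + (½)*(-14 - 49)/5 = 235 + (½)*(⅕)*(-63) = 235 - 63/10 = 2287/10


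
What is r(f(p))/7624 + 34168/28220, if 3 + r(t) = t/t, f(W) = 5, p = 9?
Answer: 32555049/26893660 ≈ 1.2105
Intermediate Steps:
r(t) = -2 (r(t) = -3 + t/t = -3 + 1 = -2)
r(f(p))/7624 + 34168/28220 = -2/7624 + 34168/28220 = -2*1/7624 + 34168*(1/28220) = -1/3812 + 8542/7055 = 32555049/26893660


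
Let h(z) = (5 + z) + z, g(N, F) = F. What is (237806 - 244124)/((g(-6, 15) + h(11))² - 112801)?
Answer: 6318/111037 ≈ 0.056900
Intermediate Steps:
h(z) = 5 + 2*z
(237806 - 244124)/((g(-6, 15) + h(11))² - 112801) = (237806 - 244124)/((15 + (5 + 2*11))² - 112801) = -6318/((15 + (5 + 22))² - 112801) = -6318/((15 + 27)² - 112801) = -6318/(42² - 112801) = -6318/(1764 - 112801) = -6318/(-111037) = -6318*(-1/111037) = 6318/111037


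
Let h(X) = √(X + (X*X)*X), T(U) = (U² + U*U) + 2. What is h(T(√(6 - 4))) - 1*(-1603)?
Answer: 1603 + √222 ≈ 1617.9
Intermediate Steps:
T(U) = 2 + 2*U² (T(U) = (U² + U²) + 2 = 2*U² + 2 = 2 + 2*U²)
h(X) = √(X + X³) (h(X) = √(X + X²*X) = √(X + X³))
h(T(√(6 - 4))) - 1*(-1603) = √((2 + 2*(√(6 - 4))²) + (2 + 2*(√(6 - 4))²)³) - 1*(-1603) = √((2 + 2*(√2)²) + (2 + 2*(√2)²)³) + 1603 = √((2 + 2*2) + (2 + 2*2)³) + 1603 = √((2 + 4) + (2 + 4)³) + 1603 = √(6 + 6³) + 1603 = √(6 + 216) + 1603 = √222 + 1603 = 1603 + √222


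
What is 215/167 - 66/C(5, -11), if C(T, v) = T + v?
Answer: 2052/167 ≈ 12.287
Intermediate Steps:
215/167 - 66/C(5, -11) = 215/167 - 66/(5 - 11) = 215*(1/167) - 66/(-6) = 215/167 - 66*(-⅙) = 215/167 + 11 = 2052/167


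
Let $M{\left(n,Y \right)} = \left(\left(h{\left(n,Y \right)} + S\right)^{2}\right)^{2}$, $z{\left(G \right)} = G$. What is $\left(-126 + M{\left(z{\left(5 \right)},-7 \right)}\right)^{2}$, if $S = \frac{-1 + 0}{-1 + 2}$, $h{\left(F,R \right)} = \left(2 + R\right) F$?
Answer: $208711922500$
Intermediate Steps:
$h{\left(F,R \right)} = F \left(2 + R\right)$
$S = -1$ ($S = - 1^{-1} = \left(-1\right) 1 = -1$)
$M{\left(n,Y \right)} = \left(-1 + n \left(2 + Y\right)\right)^{4}$ ($M{\left(n,Y \right)} = \left(\left(n \left(2 + Y\right) - 1\right)^{2}\right)^{2} = \left(\left(-1 + n \left(2 + Y\right)\right)^{2}\right)^{2} = \left(-1 + n \left(2 + Y\right)\right)^{4}$)
$\left(-126 + M{\left(z{\left(5 \right)},-7 \right)}\right)^{2} = \left(-126 + \left(-1 + 5 \left(2 - 7\right)\right)^{4}\right)^{2} = \left(-126 + \left(-1 + 5 \left(-5\right)\right)^{4}\right)^{2} = \left(-126 + \left(-1 - 25\right)^{4}\right)^{2} = \left(-126 + \left(-26\right)^{4}\right)^{2} = \left(-126 + 456976\right)^{2} = 456850^{2} = 208711922500$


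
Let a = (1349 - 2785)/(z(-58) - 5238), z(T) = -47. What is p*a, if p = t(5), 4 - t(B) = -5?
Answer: 12924/5285 ≈ 2.4454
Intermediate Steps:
t(B) = 9 (t(B) = 4 - 1*(-5) = 4 + 5 = 9)
p = 9
a = 1436/5285 (a = (1349 - 2785)/(-47 - 5238) = -1436/(-5285) = -1436*(-1/5285) = 1436/5285 ≈ 0.27171)
p*a = 9*(1436/5285) = 12924/5285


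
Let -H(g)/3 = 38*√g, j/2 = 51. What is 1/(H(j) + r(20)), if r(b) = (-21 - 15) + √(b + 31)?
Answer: -1/(36 - √51 + 114*√102) ≈ -0.00084731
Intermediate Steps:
j = 102 (j = 2*51 = 102)
H(g) = -114*√g
r(b) = -36 + √(31 + b)
1/(H(j) + r(20)) = 1/(-114*√102 + (-36 + √(31 + 20))) = 1/(-114*√102 + (-36 + √51)) = 1/(-36 + √51 - 114*√102)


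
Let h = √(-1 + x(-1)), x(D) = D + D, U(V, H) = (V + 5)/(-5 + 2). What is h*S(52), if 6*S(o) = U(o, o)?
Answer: -19*I*√3/6 ≈ -5.4848*I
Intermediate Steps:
U(V, H) = -5/3 - V/3 (U(V, H) = (5 + V)/(-3) = (5 + V)*(-⅓) = -5/3 - V/3)
x(D) = 2*D
S(o) = -5/18 - o/18 (S(o) = (-5/3 - o/3)/6 = -5/18 - o/18)
h = I*√3 (h = √(-1 + 2*(-1)) = √(-1 - 2) = √(-3) = I*√3 ≈ 1.732*I)
h*S(52) = (I*√3)*(-5/18 - 1/18*52) = (I*√3)*(-5/18 - 26/9) = (I*√3)*(-19/6) = -19*I*√3/6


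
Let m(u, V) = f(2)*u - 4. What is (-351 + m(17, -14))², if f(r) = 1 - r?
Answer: 138384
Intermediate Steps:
m(u, V) = -4 - u (m(u, V) = (1 - 1*2)*u - 4 = (1 - 2)*u - 4 = -u - 4 = -4 - u)
(-351 + m(17, -14))² = (-351 + (-4 - 1*17))² = (-351 + (-4 - 17))² = (-351 - 21)² = (-372)² = 138384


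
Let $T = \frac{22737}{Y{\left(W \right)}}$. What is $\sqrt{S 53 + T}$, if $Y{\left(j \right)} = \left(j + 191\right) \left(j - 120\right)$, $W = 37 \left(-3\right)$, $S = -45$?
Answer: $\frac{i \sqrt{46770115}}{140} \approx 48.849 i$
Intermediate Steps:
$W = -111$
$Y{\left(j \right)} = \left(-120 + j\right) \left(191 + j\right)$ ($Y{\left(j \right)} = \left(191 + j\right) \left(-120 + j\right) = \left(-120 + j\right) \left(191 + j\right)$)
$T = - \frac{689}{560}$ ($T = \frac{22737}{-22920 + \left(-111\right)^{2} + 71 \left(-111\right)} = \frac{22737}{-22920 + 12321 - 7881} = \frac{22737}{-18480} = 22737 \left(- \frac{1}{18480}\right) = - \frac{689}{560} \approx -1.2304$)
$\sqrt{S 53 + T} = \sqrt{\left(-45\right) 53 - \frac{689}{560}} = \sqrt{-2385 - \frac{689}{560}} = \sqrt{- \frac{1336289}{560}} = \frac{i \sqrt{46770115}}{140}$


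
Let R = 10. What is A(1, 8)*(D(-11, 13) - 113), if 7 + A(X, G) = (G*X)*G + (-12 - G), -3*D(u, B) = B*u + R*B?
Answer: -12062/3 ≈ -4020.7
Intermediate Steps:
D(u, B) = -10*B/3 - B*u/3 (D(u, B) = -(B*u + 10*B)/3 = -(10*B + B*u)/3 = -10*B/3 - B*u/3)
A(X, G) = -19 - G + X*G² (A(X, G) = -7 + ((G*X)*G + (-12 - G)) = -7 + (X*G² + (-12 - G)) = -7 + (-12 - G + X*G²) = -19 - G + X*G²)
A(1, 8)*(D(-11, 13) - 113) = (-19 - 1*8 + 1*8²)*(-⅓*13*(10 - 11) - 113) = (-19 - 8 + 1*64)*(-⅓*13*(-1) - 113) = (-19 - 8 + 64)*(13/3 - 113) = 37*(-326/3) = -12062/3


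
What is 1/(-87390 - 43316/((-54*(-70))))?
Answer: -135/11799197 ≈ -1.1441e-5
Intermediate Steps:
1/(-87390 - 43316/((-54*(-70)))) = 1/(-87390 - 43316/3780) = 1/(-87390 - 43316*1/3780) = 1/(-87390 - 1547/135) = 1/(-11799197/135) = -135/11799197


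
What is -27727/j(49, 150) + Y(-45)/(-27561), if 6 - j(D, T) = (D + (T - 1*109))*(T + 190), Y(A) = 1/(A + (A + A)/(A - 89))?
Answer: 189135672949/208692305415 ≈ 0.90629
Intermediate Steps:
Y(A) = 1/(A + 2*A/(-89 + A)) (Y(A) = 1/(A + (2*A)/(-89 + A)) = 1/(A + 2*A/(-89 + A)))
j(D, T) = 6 - (190 + T)*(-109 + D + T) (j(D, T) = 6 - (D + (T - 1*109))*(T + 190) = 6 - (D + (T - 109))*(190 + T) = 6 - (D + (-109 + T))*(190 + T) = 6 - (-109 + D + T)*(190 + T) = 6 - (190 + T)*(-109 + D + T))
-27727/j(49, 150) + Y(-45)/(-27561) = -27727/(20716 - 1*150**2 - 190*49 - 81*150 - 1*49*150) + ((-89 - 45)/((-45)*(-87 - 45)))/(-27561) = -27727/(20716 - 1*22500 - 9310 - 12150 - 7350) - 1/45*(-134)/(-132)*(-1/27561) = -27727/(20716 - 22500 - 9310 - 12150 - 7350) - 1/45*(-1/132)*(-134)*(-1/27561) = -27727/(-30594) - 67/2970*(-1/27561) = -27727*(-1/30594) + 67/81856170 = 27727/30594 + 67/81856170 = 189135672949/208692305415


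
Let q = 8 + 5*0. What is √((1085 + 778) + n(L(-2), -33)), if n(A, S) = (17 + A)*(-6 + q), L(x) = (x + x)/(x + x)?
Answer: 3*√211 ≈ 43.578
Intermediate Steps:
q = 8 (q = 8 + 0 = 8)
L(x) = 1 (L(x) = (2*x)/((2*x)) = (2*x)*(1/(2*x)) = 1)
n(A, S) = 34 + 2*A (n(A, S) = (17 + A)*(-6 + 8) = (17 + A)*2 = 34 + 2*A)
√((1085 + 778) + n(L(-2), -33)) = √((1085 + 778) + (34 + 2*1)) = √(1863 + (34 + 2)) = √(1863 + 36) = √1899 = 3*√211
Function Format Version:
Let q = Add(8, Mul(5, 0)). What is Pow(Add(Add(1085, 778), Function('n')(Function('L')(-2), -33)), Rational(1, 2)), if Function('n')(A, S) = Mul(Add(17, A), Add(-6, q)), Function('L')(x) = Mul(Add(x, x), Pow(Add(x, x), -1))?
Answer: Mul(3, Pow(211, Rational(1, 2))) ≈ 43.578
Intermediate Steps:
q = 8 (q = Add(8, 0) = 8)
Function('L')(x) = 1 (Function('L')(x) = Mul(Mul(2, x), Pow(Mul(2, x), -1)) = Mul(Mul(2, x), Mul(Rational(1, 2), Pow(x, -1))) = 1)
Function('n')(A, S) = Add(34, Mul(2, A)) (Function('n')(A, S) = Mul(Add(17, A), Add(-6, 8)) = Mul(Add(17, A), 2) = Add(34, Mul(2, A)))
Pow(Add(Add(1085, 778), Function('n')(Function('L')(-2), -33)), Rational(1, 2)) = Pow(Add(Add(1085, 778), Add(34, Mul(2, 1))), Rational(1, 2)) = Pow(Add(1863, Add(34, 2)), Rational(1, 2)) = Pow(Add(1863, 36), Rational(1, 2)) = Pow(1899, Rational(1, 2)) = Mul(3, Pow(211, Rational(1, 2)))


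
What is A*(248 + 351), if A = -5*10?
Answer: -29950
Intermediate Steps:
A = -50
A*(248 + 351) = -50*(248 + 351) = -50*599 = -29950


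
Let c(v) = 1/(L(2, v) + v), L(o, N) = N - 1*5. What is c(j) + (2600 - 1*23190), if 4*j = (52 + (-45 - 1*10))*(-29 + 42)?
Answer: -1008912/49 ≈ -20590.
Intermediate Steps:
L(o, N) = -5 + N (L(o, N) = N - 5 = -5 + N)
j = -39/4 (j = ((52 + (-45 - 1*10))*(-29 + 42))/4 = ((52 + (-45 - 10))*13)/4 = ((52 - 55)*13)/4 = (-3*13)/4 = (¼)*(-39) = -39/4 ≈ -9.7500)
c(v) = 1/(-5 + 2*v) (c(v) = 1/((-5 + v) + v) = 1/(-5 + 2*v))
c(j) + (2600 - 1*23190) = 1/(-5 + 2*(-39/4)) + (2600 - 1*23190) = 1/(-5 - 39/2) + (2600 - 23190) = 1/(-49/2) - 20590 = -2/49 - 20590 = -1008912/49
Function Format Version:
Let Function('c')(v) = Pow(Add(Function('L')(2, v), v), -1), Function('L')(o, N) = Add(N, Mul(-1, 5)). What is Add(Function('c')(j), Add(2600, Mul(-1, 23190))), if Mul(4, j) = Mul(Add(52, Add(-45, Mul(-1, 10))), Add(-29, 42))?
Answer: Rational(-1008912, 49) ≈ -20590.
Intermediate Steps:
Function('L')(o, N) = Add(-5, N) (Function('L')(o, N) = Add(N, -5) = Add(-5, N))
j = Rational(-39, 4) (j = Mul(Rational(1, 4), Mul(Add(52, Add(-45, Mul(-1, 10))), Add(-29, 42))) = Mul(Rational(1, 4), Mul(Add(52, Add(-45, -10)), 13)) = Mul(Rational(1, 4), Mul(Add(52, -55), 13)) = Mul(Rational(1, 4), Mul(-3, 13)) = Mul(Rational(1, 4), -39) = Rational(-39, 4) ≈ -9.7500)
Function('c')(v) = Pow(Add(-5, Mul(2, v)), -1) (Function('c')(v) = Pow(Add(Add(-5, v), v), -1) = Pow(Add(-5, Mul(2, v)), -1))
Add(Function('c')(j), Add(2600, Mul(-1, 23190))) = Add(Pow(Add(-5, Mul(2, Rational(-39, 4))), -1), Add(2600, Mul(-1, 23190))) = Add(Pow(Add(-5, Rational(-39, 2)), -1), Add(2600, -23190)) = Add(Pow(Rational(-49, 2), -1), -20590) = Add(Rational(-2, 49), -20590) = Rational(-1008912, 49)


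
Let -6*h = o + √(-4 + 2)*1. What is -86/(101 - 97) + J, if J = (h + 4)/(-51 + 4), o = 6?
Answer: -2027/94 + I*√2/282 ≈ -21.564 + 0.0050149*I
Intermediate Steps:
h = -1 - I*√2/6 (h = -(6 + √(-4 + 2)*1)/6 = -(6 + √(-2)*1)/6 = -(6 + (I*√2)*1)/6 = -(6 + I*√2)/6 = -1 - I*√2/6 ≈ -1.0 - 0.2357*I)
J = -3/47 + I*√2/282 (J = ((-1 - I*√2/6) + 4)/(-51 + 4) = (3 - I*√2/6)/(-47) = (3 - I*√2/6)*(-1/47) = -3/47 + I*√2/282 ≈ -0.06383 + 0.0050149*I)
-86/(101 - 97) + J = -86/(101 - 97) + (-3/47 + I*√2/282) = -86/4 + (-3/47 + I*√2/282) = -86*¼ + (-3/47 + I*√2/282) = -43/2 + (-3/47 + I*√2/282) = -2027/94 + I*√2/282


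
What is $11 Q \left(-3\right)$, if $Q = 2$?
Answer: $-66$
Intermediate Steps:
$11 Q \left(-3\right) = 11 \cdot 2 \left(-3\right) = 22 \left(-3\right) = -66$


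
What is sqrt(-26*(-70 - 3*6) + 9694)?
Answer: sqrt(11982) ≈ 109.46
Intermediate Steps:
sqrt(-26*(-70 - 3*6) + 9694) = sqrt(-26*(-70 - 18) + 9694) = sqrt(-26*(-88) + 9694) = sqrt(2288 + 9694) = sqrt(11982)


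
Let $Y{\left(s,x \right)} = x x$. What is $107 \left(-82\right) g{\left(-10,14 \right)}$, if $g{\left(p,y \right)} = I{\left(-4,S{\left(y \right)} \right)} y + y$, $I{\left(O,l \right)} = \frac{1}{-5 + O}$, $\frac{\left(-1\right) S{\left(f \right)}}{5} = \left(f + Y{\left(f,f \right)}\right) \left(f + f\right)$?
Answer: $- \frac{982688}{9} \approx -1.0919 \cdot 10^{5}$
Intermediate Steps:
$Y{\left(s,x \right)} = x^{2}$
$S{\left(f \right)} = - 10 f \left(f + f^{2}\right)$ ($S{\left(f \right)} = - 5 \left(f + f^{2}\right) \left(f + f\right) = - 5 \left(f + f^{2}\right) 2 f = - 5 \cdot 2 f \left(f + f^{2}\right) = - 10 f \left(f + f^{2}\right)$)
$g{\left(p,y \right)} = \frac{8 y}{9}$ ($g{\left(p,y \right)} = \frac{y}{-5 - 4} + y = \frac{y}{-9} + y = - \frac{y}{9} + y = \frac{8 y}{9}$)
$107 \left(-82\right) g{\left(-10,14 \right)} = 107 \left(-82\right) \frac{8}{9} \cdot 14 = \left(-8774\right) \frac{112}{9} = - \frac{982688}{9}$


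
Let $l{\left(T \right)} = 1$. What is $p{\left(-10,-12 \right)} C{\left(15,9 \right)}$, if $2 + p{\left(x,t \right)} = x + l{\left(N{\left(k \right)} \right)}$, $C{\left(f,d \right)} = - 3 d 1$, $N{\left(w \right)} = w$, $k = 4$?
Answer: $297$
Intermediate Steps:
$C{\left(f,d \right)} = - 3 d$
$p{\left(x,t \right)} = -1 + x$ ($p{\left(x,t \right)} = -2 + \left(x + 1\right) = -2 + \left(1 + x\right) = -1 + x$)
$p{\left(-10,-12 \right)} C{\left(15,9 \right)} = \left(-1 - 10\right) \left(\left(-3\right) 9\right) = \left(-11\right) \left(-27\right) = 297$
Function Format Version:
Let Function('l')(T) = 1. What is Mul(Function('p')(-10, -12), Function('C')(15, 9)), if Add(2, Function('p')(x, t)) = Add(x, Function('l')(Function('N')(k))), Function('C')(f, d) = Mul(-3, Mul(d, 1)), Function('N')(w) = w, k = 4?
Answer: 297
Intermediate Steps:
Function('C')(f, d) = Mul(-3, d)
Function('p')(x, t) = Add(-1, x) (Function('p')(x, t) = Add(-2, Add(x, 1)) = Add(-2, Add(1, x)) = Add(-1, x))
Mul(Function('p')(-10, -12), Function('C')(15, 9)) = Mul(Add(-1, -10), Mul(-3, 9)) = Mul(-11, -27) = 297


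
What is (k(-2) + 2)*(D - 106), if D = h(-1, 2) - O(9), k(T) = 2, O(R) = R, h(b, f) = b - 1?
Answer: -468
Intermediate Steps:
h(b, f) = -1 + b
D = -11 (D = (-1 - 1) - 1*9 = -2 - 9 = -11)
(k(-2) + 2)*(D - 106) = (2 + 2)*(-11 - 106) = 4*(-117) = -468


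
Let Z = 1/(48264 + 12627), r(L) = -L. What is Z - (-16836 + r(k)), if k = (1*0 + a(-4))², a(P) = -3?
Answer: 1025708896/60891 ≈ 16845.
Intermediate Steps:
k = 9 (k = (1*0 - 3)² = (0 - 3)² = (-3)² = 9)
Z = 1/60891 ≈ 1.6423e-5
Z - (-16836 + r(k)) = 1/60891 - (-16836 - 1*9) = 1/60891 - (-16836 - 9) = 1/60891 - 1*(-16845) = 1/60891 + 16845 = 1025708896/60891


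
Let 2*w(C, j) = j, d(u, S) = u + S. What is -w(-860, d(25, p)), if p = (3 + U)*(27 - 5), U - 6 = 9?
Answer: -421/2 ≈ -210.50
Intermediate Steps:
U = 15 (U = 6 + 9 = 15)
p = 396 (p = (3 + 15)*(27 - 5) = 18*22 = 396)
d(u, S) = S + u
w(C, j) = j/2
-w(-860, d(25, p)) = -(396 + 25)/2 = -421/2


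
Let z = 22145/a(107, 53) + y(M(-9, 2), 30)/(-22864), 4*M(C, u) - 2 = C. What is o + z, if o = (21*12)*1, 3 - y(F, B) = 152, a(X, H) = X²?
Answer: 66474053053/261769936 ≈ 253.94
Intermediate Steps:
M(C, u) = ½ + C/4
y(F, B) = -149 (y(F, B) = 3 - 1*152 = 3 - 152 = -149)
z = 508029181/261769936 (z = 22145/(107²) - 149/(-22864) = 22145/11449 - 149*(-1/22864) = 22145*(1/11449) + 149/22864 = 22145/11449 + 149/22864 = 508029181/261769936 ≈ 1.9407)
o = 252 (o = 252*1 = 252)
o + z = 252 + 508029181/261769936 = 66474053053/261769936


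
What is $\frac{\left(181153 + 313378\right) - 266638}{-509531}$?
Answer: $- \frac{227893}{509531} \approx -0.44726$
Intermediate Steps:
$\frac{\left(181153 + 313378\right) - 266638}{-509531} = \left(494531 - 266638\right) \left(- \frac{1}{509531}\right) = 227893 \left(- \frac{1}{509531}\right) = - \frac{227893}{509531}$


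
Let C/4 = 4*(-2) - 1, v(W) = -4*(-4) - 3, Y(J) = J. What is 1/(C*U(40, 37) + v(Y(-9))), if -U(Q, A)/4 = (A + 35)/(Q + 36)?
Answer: 19/2839 ≈ 0.0066925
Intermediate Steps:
U(Q, A) = -4*(35 + A)/(36 + Q) (U(Q, A) = -4*(A + 35)/(Q + 36) = -4*(35 + A)/(36 + Q))
v(W) = 13 (v(W) = 16 - 3 = 13)
C = -36 (C = 4*(4*(-2) - 1) = 4*(-8 - 1) = 4*(-9) = -36)
1/(C*U(40, 37) + v(Y(-9))) = 1/(-144*(-35 - 1*37)/(36 + 40) + 13) = 1/(-144*(-35 - 37)/76 + 13) = 1/(-144*(-72)/76 + 13) = 1/(-36*(-72/19) + 13) = 1/(2592/19 + 13) = 1/(2839/19) = 19/2839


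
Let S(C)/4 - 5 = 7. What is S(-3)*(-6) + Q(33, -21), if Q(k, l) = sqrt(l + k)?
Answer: -288 + 2*sqrt(3) ≈ -284.54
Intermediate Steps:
Q(k, l) = sqrt(k + l)
S(C) = 48 (S(C) = 20 + 4*7 = 20 + 28 = 48)
S(-3)*(-6) + Q(33, -21) = 48*(-6) + sqrt(33 - 21) = -288 + sqrt(12) = -288 + 2*sqrt(3)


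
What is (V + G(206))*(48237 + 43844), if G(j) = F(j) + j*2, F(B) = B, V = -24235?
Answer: -2174676977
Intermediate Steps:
G(j) = 3*j (G(j) = j + j*2 = j + 2*j = 3*j)
(V + G(206))*(48237 + 43844) = (-24235 + 3*206)*(48237 + 43844) = (-24235 + 618)*92081 = -23617*92081 = -2174676977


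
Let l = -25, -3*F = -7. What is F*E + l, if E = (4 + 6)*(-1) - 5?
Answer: -60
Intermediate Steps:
F = 7/3 (F = -⅓*(-7) = 7/3 ≈ 2.3333)
E = -15 (E = 10*(-1) - 5 = -10 - 5 = -15)
F*E + l = (7/3)*(-15) - 25 = -35 - 25 = -60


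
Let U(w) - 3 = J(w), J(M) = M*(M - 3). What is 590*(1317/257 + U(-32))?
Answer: 171057520/257 ≈ 6.6559e+5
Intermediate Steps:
J(M) = M*(-3 + M)
U(w) = 3 + w*(-3 + w)
590*(1317/257 + U(-32)) = 590*(1317/257 + (3 - 32*(-3 - 32))) = 590*(1317*(1/257) + (3 - 32*(-35))) = 590*(1317/257 + (3 + 1120)) = 590*(1317/257 + 1123) = 590*(289928/257) = 171057520/257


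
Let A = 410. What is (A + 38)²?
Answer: 200704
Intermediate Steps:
(A + 38)² = (410 + 38)² = 448² = 200704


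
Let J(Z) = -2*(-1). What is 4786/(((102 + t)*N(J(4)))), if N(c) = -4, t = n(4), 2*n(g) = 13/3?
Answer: -7179/625 ≈ -11.486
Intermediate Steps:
J(Z) = 2
n(g) = 13/6 (n(g) = (13/3)/2 = (13*(⅓))/2 = (½)*(13/3) = 13/6)
t = 13/6 ≈ 2.1667
4786/(((102 + t)*N(J(4)))) = 4786/(((102 + 13/6)*(-4))) = 4786/(((625/6)*(-4))) = 4786/(-1250/3) = 4786*(-3/1250) = -7179/625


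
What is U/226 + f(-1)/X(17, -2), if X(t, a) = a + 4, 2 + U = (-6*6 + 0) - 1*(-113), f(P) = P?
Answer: -19/113 ≈ -0.16814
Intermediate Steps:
U = 75 (U = -2 + ((-6*6 + 0) - 1*(-113)) = -2 + ((-36 + 0) + 113) = -2 + (-36 + 113) = -2 + 77 = 75)
X(t, a) = 4 + a
U/226 + f(-1)/X(17, -2) = 75/226 - 1/(4 - 2) = 75*(1/226) - 1/2 = 75/226 - 1*½ = 75/226 - ½ = -19/113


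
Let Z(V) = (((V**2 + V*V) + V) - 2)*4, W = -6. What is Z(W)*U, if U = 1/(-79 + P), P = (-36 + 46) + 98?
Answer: 256/29 ≈ 8.8276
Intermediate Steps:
P = 108 (P = 10 + 98 = 108)
U = 1/29 (U = 1/(-79 + 108) = 1/29 ≈ 0.034483)
Z(V) = -8 + 4*V + 8*V**2 (Z(V) = (((V**2 + V**2) + V) - 2)*4 = ((2*V**2 + V) - 2)*4 = ((V + 2*V**2) - 2)*4 = (-2 + V + 2*V**2)*4 = -8 + 4*V + 8*V**2)
Z(W)*U = (-8 + 4*(-6) + 8*(-6)**2)*(1/29) = (-8 - 24 + 8*36)*(1/29) = (-8 - 24 + 288)*(1/29) = 256*(1/29) = 256/29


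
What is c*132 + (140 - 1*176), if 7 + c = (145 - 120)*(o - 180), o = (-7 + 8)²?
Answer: -591660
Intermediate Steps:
o = 1 (o = 1² = 1)
c = -4482 (c = -7 + (145 - 120)*(1 - 180) = -7 + 25*(-179) = -7 - 4475 = -4482)
c*132 + (140 - 1*176) = -4482*132 + (140 - 1*176) = -591624 + (140 - 176) = -591624 - 36 = -591660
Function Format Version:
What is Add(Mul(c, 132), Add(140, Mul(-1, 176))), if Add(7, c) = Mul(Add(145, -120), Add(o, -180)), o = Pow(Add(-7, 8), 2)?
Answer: -591660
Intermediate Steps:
o = 1 (o = Pow(1, 2) = 1)
c = -4482 (c = Add(-7, Mul(Add(145, -120), Add(1, -180))) = Add(-7, Mul(25, -179)) = Add(-7, -4475) = -4482)
Add(Mul(c, 132), Add(140, Mul(-1, 176))) = Add(Mul(-4482, 132), Add(140, Mul(-1, 176))) = Add(-591624, Add(140, -176)) = Add(-591624, -36) = -591660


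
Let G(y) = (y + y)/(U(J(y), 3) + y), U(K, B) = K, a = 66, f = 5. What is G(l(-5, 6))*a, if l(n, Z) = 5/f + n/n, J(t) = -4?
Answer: -132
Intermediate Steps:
l(n, Z) = 2 (l(n, Z) = 5/5 + n/n = 5*(⅕) + 1 = 1 + 1 = 2)
G(y) = 2*y/(-4 + y) (G(y) = (y + y)/(-4 + y) = (2*y)/(-4 + y) = 2*y/(-4 + y))
G(l(-5, 6))*a = (2*2/(-4 + 2))*66 = (2*2/(-2))*66 = (2*2*(-½))*66 = -2*66 = -132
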